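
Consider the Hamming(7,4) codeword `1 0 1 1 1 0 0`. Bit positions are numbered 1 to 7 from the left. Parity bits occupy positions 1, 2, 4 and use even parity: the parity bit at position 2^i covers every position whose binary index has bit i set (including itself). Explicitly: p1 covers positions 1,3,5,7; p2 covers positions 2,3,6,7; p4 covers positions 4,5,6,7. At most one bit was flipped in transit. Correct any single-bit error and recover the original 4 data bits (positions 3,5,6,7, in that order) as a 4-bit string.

s1: b1⊕b3⊕b5⊕b7 = 1⊕1⊕1⊕0 = 1
s2: b2⊕b3⊕b6⊕b7 = 0⊕1⊕0⊕0 = 1
s4: b4⊕b5⊕b6⊕b7 = 1⊕1⊕0⊕0 = 0
Syndrome (s4...s1) = 011 → position 3.
Flip bit 3: corrected codeword = 1001100
Data bits at positions 3,5,6,7: 0100

0100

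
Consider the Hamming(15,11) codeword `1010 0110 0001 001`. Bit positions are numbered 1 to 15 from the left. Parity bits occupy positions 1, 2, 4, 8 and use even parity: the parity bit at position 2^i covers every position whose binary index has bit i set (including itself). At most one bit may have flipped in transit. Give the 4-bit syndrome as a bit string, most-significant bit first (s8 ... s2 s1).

s1: b1⊕b3⊕b5⊕b7⊕b9⊕b11⊕b13⊕b15 = 1⊕1⊕0⊕1⊕0⊕0⊕0⊕1 = 0
s2: b2⊕b3⊕b6⊕b7⊕b10⊕b11⊕b14⊕b15 = 0⊕1⊕1⊕1⊕0⊕0⊕0⊕1 = 0
s4: b4⊕b5⊕b6⊕b7⊕b12⊕b13⊕b14⊕b15 = 0⊕0⊕1⊕1⊕1⊕0⊕0⊕1 = 0
s8: b8⊕b9⊕b10⊕b11⊕b12⊕b13⊕b14⊕b15 = 0⊕0⊕0⊕0⊕1⊕0⊕0⊕1 = 0
Syndrome (s8...s1) = 0000 → position 0 (no error).

0000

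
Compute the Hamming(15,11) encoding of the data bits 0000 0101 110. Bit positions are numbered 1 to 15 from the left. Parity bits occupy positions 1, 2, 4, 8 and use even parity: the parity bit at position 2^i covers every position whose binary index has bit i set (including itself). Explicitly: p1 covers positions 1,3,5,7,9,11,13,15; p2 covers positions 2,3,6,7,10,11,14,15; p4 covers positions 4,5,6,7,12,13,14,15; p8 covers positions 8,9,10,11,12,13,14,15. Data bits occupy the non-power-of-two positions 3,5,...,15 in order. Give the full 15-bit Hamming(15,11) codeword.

Place data bits at non-power-of-two positions: b3=0, b5=0, b6=0, b7=0, b9=0, b10=1, b11=0, b12=1, b13=1, b14=1, b15=0.
p1 = XOR of data positions {3,5,7,9,11,13,15} = 0⊕0⊕0⊕0⊕0⊕1⊕0 = 1
p2 = XOR of data positions {3,6,7,10,11,14,15} = 0⊕0⊕0⊕1⊕0⊕1⊕0 = 0
p4 = XOR of data positions {5,6,7,12,13,14,15} = 0⊕0⊕0⊕1⊕1⊕1⊕0 = 1
p8 = XOR of data positions {9,10,11,12,13,14,15} = 0⊕1⊕0⊕1⊕1⊕1⊕0 = 0
Codeword b1..b15 = 100100000101110

100100000101110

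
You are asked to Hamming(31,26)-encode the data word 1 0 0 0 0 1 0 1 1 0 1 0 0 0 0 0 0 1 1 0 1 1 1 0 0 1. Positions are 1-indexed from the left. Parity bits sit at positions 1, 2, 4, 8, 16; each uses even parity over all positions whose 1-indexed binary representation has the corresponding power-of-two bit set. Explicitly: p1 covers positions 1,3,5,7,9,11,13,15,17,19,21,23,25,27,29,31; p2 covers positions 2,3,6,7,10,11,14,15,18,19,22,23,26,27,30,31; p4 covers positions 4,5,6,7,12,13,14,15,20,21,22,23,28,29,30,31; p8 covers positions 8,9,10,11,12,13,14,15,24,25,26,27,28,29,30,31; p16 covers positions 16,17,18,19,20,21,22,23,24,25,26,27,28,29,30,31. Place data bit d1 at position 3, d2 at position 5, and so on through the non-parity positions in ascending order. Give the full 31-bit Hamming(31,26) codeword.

0110000101011010000000110111001

Place data bits at non-power-of-two positions: b3=1, b5=0, b6=0, b7=0, b9=0, b10=1, b11=0, b12=1, b13=1, b14=0, b15=1, b17=0, b18=0, b19=0, b20=0, b21=0, b22=0, b23=1, b24=1, b25=0, b26=1, b27=1, b28=1, b29=0, b30=0, b31=1.
p1 = XOR of data positions {3,5,7,9,11,13,15,17,19,21,23,25,27,29,31} = 1⊕0⊕0⊕0⊕0⊕1⊕1⊕0⊕0⊕0⊕1⊕0⊕1⊕0⊕1 = 0
p2 = XOR of data positions {3,6,7,10,11,14,15,18,19,22,23,26,27,30,31} = 1⊕0⊕0⊕1⊕0⊕0⊕1⊕0⊕0⊕0⊕1⊕1⊕1⊕0⊕1 = 1
p4 = XOR of data positions {5,6,7,12,13,14,15,20,21,22,23,28,29,30,31} = 0⊕0⊕0⊕1⊕1⊕0⊕1⊕0⊕0⊕0⊕1⊕1⊕0⊕0⊕1 = 0
p8 = XOR of data positions {9,10,11,12,13,14,15,24,25,26,27,28,29,30,31} = 0⊕1⊕0⊕1⊕1⊕0⊕1⊕1⊕0⊕1⊕1⊕1⊕0⊕0⊕1 = 1
p16 = XOR of data positions {17,18,19,20,21,22,23,24,25,26,27,28,29,30,31} = 0⊕0⊕0⊕0⊕0⊕0⊕1⊕1⊕0⊕1⊕1⊕1⊕0⊕0⊕1 = 0
Codeword b1..b31 = 0110000101011010000000110111001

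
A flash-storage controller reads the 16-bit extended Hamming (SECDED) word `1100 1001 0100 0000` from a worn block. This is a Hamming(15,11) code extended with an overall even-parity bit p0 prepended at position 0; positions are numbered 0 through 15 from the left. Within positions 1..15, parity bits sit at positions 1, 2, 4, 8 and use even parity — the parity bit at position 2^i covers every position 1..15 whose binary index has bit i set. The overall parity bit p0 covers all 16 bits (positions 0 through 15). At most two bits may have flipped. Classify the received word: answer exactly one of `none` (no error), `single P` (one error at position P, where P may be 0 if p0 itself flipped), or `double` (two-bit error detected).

s1: b1⊕b3⊕b5⊕b7⊕b9⊕b11⊕b13⊕b15 = 1⊕0⊕0⊕1⊕1⊕0⊕0⊕0 = 1
s2: b2⊕b3⊕b6⊕b7⊕b10⊕b11⊕b14⊕b15 = 0⊕0⊕0⊕1⊕0⊕0⊕0⊕0 = 1
s4: b4⊕b5⊕b6⊕b7⊕b12⊕b13⊕b14⊕b15 = 1⊕0⊕0⊕1⊕0⊕0⊕0⊕0 = 0
s8: b8⊕b9⊕b10⊕b11⊕b12⊕b13⊕b14⊕b15 = 0⊕1⊕0⊕0⊕0⊕0⊕0⊕0 = 1
Syndrome (s8...s1) = 1011 → position 11.
Overall parity (XOR of all 16 bits, including p0): 1⊕1⊕0⊕0⊕1⊕0⊕0⊕1⊕0⊕1⊕0⊕0⊕0⊕0⊕0⊕0 = 1
Overall=1, syndrome position=11 → single-bit error at position 11.

single 11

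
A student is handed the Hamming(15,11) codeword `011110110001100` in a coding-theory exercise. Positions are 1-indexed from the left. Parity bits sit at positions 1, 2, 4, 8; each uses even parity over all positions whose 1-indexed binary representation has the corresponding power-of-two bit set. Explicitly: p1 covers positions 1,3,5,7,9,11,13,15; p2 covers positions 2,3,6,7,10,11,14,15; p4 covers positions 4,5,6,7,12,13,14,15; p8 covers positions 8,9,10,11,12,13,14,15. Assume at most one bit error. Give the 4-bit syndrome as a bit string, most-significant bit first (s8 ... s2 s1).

1110

s1: b1⊕b3⊕b5⊕b7⊕b9⊕b11⊕b13⊕b15 = 0⊕1⊕1⊕1⊕0⊕0⊕1⊕0 = 0
s2: b2⊕b3⊕b6⊕b7⊕b10⊕b11⊕b14⊕b15 = 1⊕1⊕0⊕1⊕0⊕0⊕0⊕0 = 1
s4: b4⊕b5⊕b6⊕b7⊕b12⊕b13⊕b14⊕b15 = 1⊕1⊕0⊕1⊕1⊕1⊕0⊕0 = 1
s8: b8⊕b9⊕b10⊕b11⊕b12⊕b13⊕b14⊕b15 = 1⊕0⊕0⊕0⊕1⊕1⊕0⊕0 = 1
Syndrome (s8...s1) = 1110 → position 14.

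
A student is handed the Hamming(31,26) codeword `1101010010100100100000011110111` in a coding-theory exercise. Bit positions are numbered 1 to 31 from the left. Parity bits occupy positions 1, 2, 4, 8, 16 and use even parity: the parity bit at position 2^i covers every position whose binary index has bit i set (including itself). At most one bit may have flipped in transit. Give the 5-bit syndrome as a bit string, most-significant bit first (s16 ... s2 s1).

s1: b1⊕b3⊕b5⊕b7⊕b9⊕b11⊕b13⊕b15⊕b17⊕b19⊕b21⊕b23⊕b25⊕b27⊕b29⊕b31 = 1⊕0⊕0⊕0⊕1⊕1⊕0⊕0⊕1⊕0⊕0⊕0⊕1⊕1⊕1⊕1 = 0
s2: b2⊕b3⊕b6⊕b7⊕b10⊕b11⊕b14⊕b15⊕b18⊕b19⊕b22⊕b23⊕b26⊕b27⊕b30⊕b31 = 1⊕0⊕1⊕0⊕0⊕1⊕1⊕0⊕0⊕0⊕0⊕0⊕1⊕1⊕1⊕1 = 0
s4: b4⊕b5⊕b6⊕b7⊕b12⊕b13⊕b14⊕b15⊕b20⊕b21⊕b22⊕b23⊕b28⊕b29⊕b30⊕b31 = 1⊕0⊕1⊕0⊕0⊕0⊕1⊕0⊕0⊕0⊕0⊕0⊕0⊕1⊕1⊕1 = 0
s8: b8⊕b9⊕b10⊕b11⊕b12⊕b13⊕b14⊕b15⊕b24⊕b25⊕b26⊕b27⊕b28⊕b29⊕b30⊕b31 = 0⊕1⊕0⊕1⊕0⊕0⊕1⊕0⊕1⊕1⊕1⊕1⊕0⊕1⊕1⊕1 = 0
s16: b16⊕b17⊕b18⊕b19⊕b20⊕b21⊕b22⊕b23⊕b24⊕b25⊕b26⊕b27⊕b28⊕b29⊕b30⊕b31 = 0⊕1⊕0⊕0⊕0⊕0⊕0⊕0⊕1⊕1⊕1⊕1⊕0⊕1⊕1⊕1 = 0
Syndrome (s16...s1) = 00000 → position 0 (no error).

00000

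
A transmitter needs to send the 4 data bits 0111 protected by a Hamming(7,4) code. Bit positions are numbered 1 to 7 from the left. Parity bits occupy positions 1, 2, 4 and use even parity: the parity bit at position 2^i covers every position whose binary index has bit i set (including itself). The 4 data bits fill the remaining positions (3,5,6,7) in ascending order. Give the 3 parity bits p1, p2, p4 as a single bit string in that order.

001

Place data bits at non-power-of-two positions: b3=0, b5=1, b6=1, b7=1.
p1 = XOR of data positions {3,5,7} = 0⊕1⊕1 = 0
p2 = XOR of data positions {3,6,7} = 0⊕1⊕1 = 0
p4 = XOR of data positions {5,6,7} = 1⊕1⊕1 = 1
Parity bits p1,p2,p4 = 001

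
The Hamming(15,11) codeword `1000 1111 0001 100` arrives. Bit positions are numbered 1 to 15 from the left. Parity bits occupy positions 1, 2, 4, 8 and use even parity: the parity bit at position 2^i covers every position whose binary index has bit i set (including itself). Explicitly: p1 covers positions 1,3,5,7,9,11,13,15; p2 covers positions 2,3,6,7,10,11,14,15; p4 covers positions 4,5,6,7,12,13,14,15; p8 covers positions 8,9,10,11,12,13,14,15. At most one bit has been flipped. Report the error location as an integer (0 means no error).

12

s1: b1⊕b3⊕b5⊕b7⊕b9⊕b11⊕b13⊕b15 = 1⊕0⊕1⊕1⊕0⊕0⊕1⊕0 = 0
s2: b2⊕b3⊕b6⊕b7⊕b10⊕b11⊕b14⊕b15 = 0⊕0⊕1⊕1⊕0⊕0⊕0⊕0 = 0
s4: b4⊕b5⊕b6⊕b7⊕b12⊕b13⊕b14⊕b15 = 0⊕1⊕1⊕1⊕1⊕1⊕0⊕0 = 1
s8: b8⊕b9⊕b10⊕b11⊕b12⊕b13⊕b14⊕b15 = 1⊕0⊕0⊕0⊕1⊕1⊕0⊕0 = 1
Syndrome (s8...s1) = 1100 → position 12.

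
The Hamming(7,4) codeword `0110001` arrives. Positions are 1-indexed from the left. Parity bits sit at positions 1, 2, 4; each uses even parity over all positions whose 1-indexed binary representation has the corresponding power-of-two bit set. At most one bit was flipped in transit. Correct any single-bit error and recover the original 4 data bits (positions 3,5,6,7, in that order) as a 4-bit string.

1011

s1: b1⊕b3⊕b5⊕b7 = 0⊕1⊕0⊕1 = 0
s2: b2⊕b3⊕b6⊕b7 = 1⊕1⊕0⊕1 = 1
s4: b4⊕b5⊕b6⊕b7 = 0⊕0⊕0⊕1 = 1
Syndrome (s4...s1) = 110 → position 6.
Flip bit 6: corrected codeword = 0110011
Data bits at positions 3,5,6,7: 1011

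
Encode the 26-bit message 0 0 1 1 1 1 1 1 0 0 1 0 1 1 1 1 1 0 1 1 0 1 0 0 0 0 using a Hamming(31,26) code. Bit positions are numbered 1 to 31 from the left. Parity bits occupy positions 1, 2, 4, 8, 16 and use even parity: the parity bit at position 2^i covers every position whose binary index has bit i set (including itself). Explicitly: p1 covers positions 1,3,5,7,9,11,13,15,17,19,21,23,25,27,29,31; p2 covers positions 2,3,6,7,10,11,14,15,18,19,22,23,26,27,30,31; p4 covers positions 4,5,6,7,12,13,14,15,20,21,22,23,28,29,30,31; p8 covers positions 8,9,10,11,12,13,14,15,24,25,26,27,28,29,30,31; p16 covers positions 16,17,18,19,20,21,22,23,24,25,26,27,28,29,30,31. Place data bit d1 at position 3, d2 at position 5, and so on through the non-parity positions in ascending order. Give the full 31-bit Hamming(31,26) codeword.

Place data bits at non-power-of-two positions: b3=0, b5=0, b6=1, b7=1, b9=1, b10=1, b11=1, b12=1, b13=0, b14=0, b15=1, b17=0, b18=1, b19=1, b20=1, b21=1, b22=1, b23=0, b24=1, b25=1, b26=0, b27=1, b28=0, b29=0, b30=0, b31=0.
p1 = XOR of data positions {3,5,7,9,11,13,15,17,19,21,23,25,27,29,31} = 0⊕0⊕1⊕1⊕1⊕0⊕1⊕0⊕1⊕1⊕0⊕1⊕1⊕0⊕0 = 0
p2 = XOR of data positions {3,6,7,10,11,14,15,18,19,22,23,26,27,30,31} = 0⊕1⊕1⊕1⊕1⊕0⊕1⊕1⊕1⊕1⊕0⊕0⊕1⊕0⊕0 = 1
p4 = XOR of data positions {5,6,7,12,13,14,15,20,21,22,23,28,29,30,31} = 0⊕1⊕1⊕1⊕0⊕0⊕1⊕1⊕1⊕1⊕0⊕0⊕0⊕0⊕0 = 1
p8 = XOR of data positions {9,10,11,12,13,14,15,24,25,26,27,28,29,30,31} = 1⊕1⊕1⊕1⊕0⊕0⊕1⊕1⊕1⊕0⊕1⊕0⊕0⊕0⊕0 = 0
p16 = XOR of data positions {17,18,19,20,21,22,23,24,25,26,27,28,29,30,31} = 0⊕1⊕1⊕1⊕1⊕1⊕0⊕1⊕1⊕0⊕1⊕0⊕0⊕0⊕0 = 0
Codeword b1..b31 = 0101011011110010011111011010000

0101011011110010011111011010000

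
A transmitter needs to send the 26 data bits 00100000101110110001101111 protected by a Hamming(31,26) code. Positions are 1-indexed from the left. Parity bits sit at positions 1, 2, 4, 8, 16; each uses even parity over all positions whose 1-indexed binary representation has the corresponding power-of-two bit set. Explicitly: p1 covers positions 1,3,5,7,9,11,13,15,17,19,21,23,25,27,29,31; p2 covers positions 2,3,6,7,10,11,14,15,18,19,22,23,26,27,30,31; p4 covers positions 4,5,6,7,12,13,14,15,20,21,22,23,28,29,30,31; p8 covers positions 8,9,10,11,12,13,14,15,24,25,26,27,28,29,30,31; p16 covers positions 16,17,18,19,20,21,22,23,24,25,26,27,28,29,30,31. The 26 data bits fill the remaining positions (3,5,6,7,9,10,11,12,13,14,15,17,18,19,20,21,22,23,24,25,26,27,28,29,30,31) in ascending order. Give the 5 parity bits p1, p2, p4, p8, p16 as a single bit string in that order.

10100

Place data bits at non-power-of-two positions: b3=0, b5=0, b6=1, b7=0, b9=0, b10=0, b11=0, b12=0, b13=1, b14=0, b15=1, b17=1, b18=1, b19=0, b20=1, b21=1, b22=0, b23=0, b24=0, b25=1, b26=1, b27=0, b28=1, b29=1, b30=1, b31=1.
p1 = XOR of data positions {3,5,7,9,11,13,15,17,19,21,23,25,27,29,31} = 0⊕0⊕0⊕0⊕0⊕1⊕1⊕1⊕0⊕1⊕0⊕1⊕0⊕1⊕1 = 1
p2 = XOR of data positions {3,6,7,10,11,14,15,18,19,22,23,26,27,30,31} = 0⊕1⊕0⊕0⊕0⊕0⊕1⊕1⊕0⊕0⊕0⊕1⊕0⊕1⊕1 = 0
p4 = XOR of data positions {5,6,7,12,13,14,15,20,21,22,23,28,29,30,31} = 0⊕1⊕0⊕0⊕1⊕0⊕1⊕1⊕1⊕0⊕0⊕1⊕1⊕1⊕1 = 1
p8 = XOR of data positions {9,10,11,12,13,14,15,24,25,26,27,28,29,30,31} = 0⊕0⊕0⊕0⊕1⊕0⊕1⊕0⊕1⊕1⊕0⊕1⊕1⊕1⊕1 = 0
p16 = XOR of data positions {17,18,19,20,21,22,23,24,25,26,27,28,29,30,31} = 1⊕1⊕0⊕1⊕1⊕0⊕0⊕0⊕1⊕1⊕0⊕1⊕1⊕1⊕1 = 0
Parity bits p1,p2,p4,p8,p16 = 10100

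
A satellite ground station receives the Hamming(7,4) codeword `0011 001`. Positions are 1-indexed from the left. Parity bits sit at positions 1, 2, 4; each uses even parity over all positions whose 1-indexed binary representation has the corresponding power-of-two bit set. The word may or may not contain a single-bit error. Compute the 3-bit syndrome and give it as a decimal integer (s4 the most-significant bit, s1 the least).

0

s1: b1⊕b3⊕b5⊕b7 = 0⊕1⊕0⊕1 = 0
s2: b2⊕b3⊕b6⊕b7 = 0⊕1⊕0⊕1 = 0
s4: b4⊕b5⊕b6⊕b7 = 1⊕0⊕0⊕1 = 0
Syndrome (s4...s1) = 000 → position 0 (no error).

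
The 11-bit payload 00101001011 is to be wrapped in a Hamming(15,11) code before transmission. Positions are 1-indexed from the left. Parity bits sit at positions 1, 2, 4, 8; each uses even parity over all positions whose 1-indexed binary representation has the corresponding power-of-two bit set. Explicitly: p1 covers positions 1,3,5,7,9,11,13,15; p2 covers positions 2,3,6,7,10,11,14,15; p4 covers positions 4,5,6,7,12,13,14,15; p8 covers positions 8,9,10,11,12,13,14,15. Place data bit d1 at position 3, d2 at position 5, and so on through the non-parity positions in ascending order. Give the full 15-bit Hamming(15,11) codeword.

Place data bits at non-power-of-two positions: b3=0, b5=0, b6=1, b7=0, b9=1, b10=0, b11=0, b12=1, b13=0, b14=1, b15=1.
p1 = XOR of data positions {3,5,7,9,11,13,15} = 0⊕0⊕0⊕1⊕0⊕0⊕1 = 0
p2 = XOR of data positions {3,6,7,10,11,14,15} = 0⊕1⊕0⊕0⊕0⊕1⊕1 = 1
p4 = XOR of data positions {5,6,7,12,13,14,15} = 0⊕1⊕0⊕1⊕0⊕1⊕1 = 0
p8 = XOR of data positions {9,10,11,12,13,14,15} = 1⊕0⊕0⊕1⊕0⊕1⊕1 = 0
Codeword b1..b15 = 010001001001011

010001001001011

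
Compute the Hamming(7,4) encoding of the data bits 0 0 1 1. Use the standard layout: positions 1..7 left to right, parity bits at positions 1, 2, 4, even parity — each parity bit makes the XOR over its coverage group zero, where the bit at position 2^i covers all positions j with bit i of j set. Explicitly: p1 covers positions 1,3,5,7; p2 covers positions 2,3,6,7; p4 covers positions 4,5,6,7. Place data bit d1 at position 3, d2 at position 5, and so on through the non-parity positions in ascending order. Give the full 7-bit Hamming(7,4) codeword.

1000011

Place data bits at non-power-of-two positions: b3=0, b5=0, b6=1, b7=1.
p1 = XOR of data positions {3,5,7} = 0⊕0⊕1 = 1
p2 = XOR of data positions {3,6,7} = 0⊕1⊕1 = 0
p4 = XOR of data positions {5,6,7} = 0⊕1⊕1 = 0
Codeword b1..b7 = 1000011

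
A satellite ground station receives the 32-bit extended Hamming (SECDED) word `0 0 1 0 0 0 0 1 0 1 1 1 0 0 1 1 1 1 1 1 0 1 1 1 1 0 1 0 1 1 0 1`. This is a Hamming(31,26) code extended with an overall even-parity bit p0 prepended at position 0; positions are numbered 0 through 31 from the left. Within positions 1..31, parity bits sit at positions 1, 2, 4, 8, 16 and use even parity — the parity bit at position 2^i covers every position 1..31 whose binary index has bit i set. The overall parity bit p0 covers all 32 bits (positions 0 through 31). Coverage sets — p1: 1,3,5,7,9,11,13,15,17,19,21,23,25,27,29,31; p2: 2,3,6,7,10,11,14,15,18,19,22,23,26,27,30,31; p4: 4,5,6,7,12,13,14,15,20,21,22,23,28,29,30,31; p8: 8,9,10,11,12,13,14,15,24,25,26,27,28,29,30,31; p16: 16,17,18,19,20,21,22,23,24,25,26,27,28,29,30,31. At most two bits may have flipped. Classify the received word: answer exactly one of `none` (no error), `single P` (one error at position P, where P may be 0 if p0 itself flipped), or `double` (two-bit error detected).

single 4

s1: b1⊕b3⊕b5⊕b7⊕b9⊕b11⊕b13⊕b15⊕b17⊕b19⊕b21⊕b23⊕b25⊕b27⊕b29⊕b31 = 0⊕0⊕0⊕1⊕1⊕1⊕0⊕1⊕1⊕1⊕1⊕1⊕0⊕0⊕1⊕1 = 0
s2: b2⊕b3⊕b6⊕b7⊕b10⊕b11⊕b14⊕b15⊕b18⊕b19⊕b22⊕b23⊕b26⊕b27⊕b30⊕b31 = 1⊕0⊕0⊕1⊕1⊕1⊕1⊕1⊕1⊕1⊕1⊕1⊕1⊕0⊕0⊕1 = 0
s4: b4⊕b5⊕b6⊕b7⊕b12⊕b13⊕b14⊕b15⊕b20⊕b21⊕b22⊕b23⊕b28⊕b29⊕b30⊕b31 = 0⊕0⊕0⊕1⊕0⊕0⊕1⊕1⊕0⊕1⊕1⊕1⊕1⊕1⊕0⊕1 = 1
s8: b8⊕b9⊕b10⊕b11⊕b12⊕b13⊕b14⊕b15⊕b24⊕b25⊕b26⊕b27⊕b28⊕b29⊕b30⊕b31 = 0⊕1⊕1⊕1⊕0⊕0⊕1⊕1⊕1⊕0⊕1⊕0⊕1⊕1⊕0⊕1 = 0
s16: b16⊕b17⊕b18⊕b19⊕b20⊕b21⊕b22⊕b23⊕b24⊕b25⊕b26⊕b27⊕b28⊕b29⊕b30⊕b31 = 1⊕1⊕1⊕1⊕0⊕1⊕1⊕1⊕1⊕0⊕1⊕0⊕1⊕1⊕0⊕1 = 0
Syndrome (s16...s1) = 00100 → position 4.
Overall parity (XOR of all 32 bits, including p0): 0⊕0⊕1⊕0⊕0⊕0⊕0⊕1⊕0⊕1⊕1⊕1⊕0⊕0⊕1⊕1⊕1⊕1⊕1⊕1⊕0⊕1⊕1⊕1⊕1⊕0⊕1⊕0⊕1⊕1⊕0⊕1 = 1
Overall=1, syndrome position=4 → single-bit error at position 4.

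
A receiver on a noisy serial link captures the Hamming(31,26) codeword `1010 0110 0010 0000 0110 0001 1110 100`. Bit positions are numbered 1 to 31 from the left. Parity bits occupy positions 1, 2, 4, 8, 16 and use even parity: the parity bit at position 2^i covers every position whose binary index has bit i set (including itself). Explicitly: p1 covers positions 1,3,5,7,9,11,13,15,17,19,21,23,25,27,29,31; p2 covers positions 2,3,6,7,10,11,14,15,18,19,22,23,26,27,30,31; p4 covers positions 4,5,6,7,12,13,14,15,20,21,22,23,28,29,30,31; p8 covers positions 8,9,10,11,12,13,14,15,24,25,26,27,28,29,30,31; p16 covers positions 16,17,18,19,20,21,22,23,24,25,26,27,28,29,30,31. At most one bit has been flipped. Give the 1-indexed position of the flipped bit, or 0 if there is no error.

s1: b1⊕b3⊕b5⊕b7⊕b9⊕b11⊕b13⊕b15⊕b17⊕b19⊕b21⊕b23⊕b25⊕b27⊕b29⊕b31 = 1⊕1⊕0⊕1⊕0⊕1⊕0⊕0⊕0⊕1⊕0⊕0⊕1⊕1⊕1⊕0 = 0
s2: b2⊕b3⊕b6⊕b7⊕b10⊕b11⊕b14⊕b15⊕b18⊕b19⊕b22⊕b23⊕b26⊕b27⊕b30⊕b31 = 0⊕1⊕1⊕1⊕0⊕1⊕0⊕0⊕1⊕1⊕0⊕0⊕1⊕1⊕0⊕0 = 0
s4: b4⊕b5⊕b6⊕b7⊕b12⊕b13⊕b14⊕b15⊕b20⊕b21⊕b22⊕b23⊕b28⊕b29⊕b30⊕b31 = 0⊕0⊕1⊕1⊕0⊕0⊕0⊕0⊕0⊕0⊕0⊕0⊕0⊕1⊕0⊕0 = 1
s8: b8⊕b9⊕b10⊕b11⊕b12⊕b13⊕b14⊕b15⊕b24⊕b25⊕b26⊕b27⊕b28⊕b29⊕b30⊕b31 = 0⊕0⊕0⊕1⊕0⊕0⊕0⊕0⊕1⊕1⊕1⊕1⊕0⊕1⊕0⊕0 = 0
s16: b16⊕b17⊕b18⊕b19⊕b20⊕b21⊕b22⊕b23⊕b24⊕b25⊕b26⊕b27⊕b28⊕b29⊕b30⊕b31 = 0⊕0⊕1⊕1⊕0⊕0⊕0⊕0⊕1⊕1⊕1⊕1⊕0⊕1⊕0⊕0 = 1
Syndrome (s16...s1) = 10100 → position 20.

20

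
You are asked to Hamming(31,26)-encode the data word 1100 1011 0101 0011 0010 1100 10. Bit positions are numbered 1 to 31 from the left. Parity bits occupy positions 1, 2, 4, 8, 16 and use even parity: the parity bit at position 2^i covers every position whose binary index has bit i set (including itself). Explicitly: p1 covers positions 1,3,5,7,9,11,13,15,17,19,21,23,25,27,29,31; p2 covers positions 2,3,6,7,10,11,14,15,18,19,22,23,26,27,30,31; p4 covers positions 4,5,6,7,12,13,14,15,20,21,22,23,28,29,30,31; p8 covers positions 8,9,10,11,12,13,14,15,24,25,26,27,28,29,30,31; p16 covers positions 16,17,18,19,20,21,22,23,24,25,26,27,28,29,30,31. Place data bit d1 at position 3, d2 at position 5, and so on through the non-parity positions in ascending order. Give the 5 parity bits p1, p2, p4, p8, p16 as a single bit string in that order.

Place data bits at non-power-of-two positions: b3=1, b5=1, b6=0, b7=0, b9=1, b10=0, b11=1, b12=1, b13=0, b14=1, b15=0, b17=1, b18=0, b19=0, b20=1, b21=1, b22=0, b23=0, b24=1, b25=0, b26=1, b27=1, b28=0, b29=0, b30=1, b31=0.
p1 = XOR of data positions {3,5,7,9,11,13,15,17,19,21,23,25,27,29,31} = 1⊕1⊕0⊕1⊕1⊕0⊕0⊕1⊕0⊕1⊕0⊕0⊕1⊕0⊕0 = 1
p2 = XOR of data positions {3,6,7,10,11,14,15,18,19,22,23,26,27,30,31} = 1⊕0⊕0⊕0⊕1⊕1⊕0⊕0⊕0⊕0⊕0⊕1⊕1⊕1⊕0 = 0
p4 = XOR of data positions {5,6,7,12,13,14,15,20,21,22,23,28,29,30,31} = 1⊕0⊕0⊕1⊕0⊕1⊕0⊕1⊕1⊕0⊕0⊕0⊕0⊕1⊕0 = 0
p8 = XOR of data positions {9,10,11,12,13,14,15,24,25,26,27,28,29,30,31} = 1⊕0⊕1⊕1⊕0⊕1⊕0⊕1⊕0⊕1⊕1⊕0⊕0⊕1⊕0 = 0
p16 = XOR of data positions {17,18,19,20,21,22,23,24,25,26,27,28,29,30,31} = 1⊕0⊕0⊕1⊕1⊕0⊕0⊕1⊕0⊕1⊕1⊕0⊕0⊕1⊕0 = 1
Parity bits p1,p2,p4,p8,p16 = 10001

10001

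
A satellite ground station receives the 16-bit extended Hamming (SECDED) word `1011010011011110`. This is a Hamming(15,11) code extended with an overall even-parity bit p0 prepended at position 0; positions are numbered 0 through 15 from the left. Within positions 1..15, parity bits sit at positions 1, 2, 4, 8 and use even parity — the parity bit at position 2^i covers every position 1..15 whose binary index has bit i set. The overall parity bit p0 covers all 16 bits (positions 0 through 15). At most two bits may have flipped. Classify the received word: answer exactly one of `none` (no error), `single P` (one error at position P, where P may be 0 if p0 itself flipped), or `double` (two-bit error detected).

double

s1: b1⊕b3⊕b5⊕b7⊕b9⊕b11⊕b13⊕b15 = 0⊕1⊕1⊕0⊕1⊕1⊕1⊕0 = 1
s2: b2⊕b3⊕b6⊕b7⊕b10⊕b11⊕b14⊕b15 = 1⊕1⊕0⊕0⊕0⊕1⊕1⊕0 = 0
s4: b4⊕b5⊕b6⊕b7⊕b12⊕b13⊕b14⊕b15 = 0⊕1⊕0⊕0⊕1⊕1⊕1⊕0 = 0
s8: b8⊕b9⊕b10⊕b11⊕b12⊕b13⊕b14⊕b15 = 1⊕1⊕0⊕1⊕1⊕1⊕1⊕0 = 0
Syndrome (s8...s1) = 0001 → position 1.
Overall parity (XOR of all 16 bits, including p0): 1⊕0⊕1⊕1⊕0⊕1⊕0⊕0⊕1⊕1⊕0⊕1⊕1⊕1⊕1⊕0 = 0
Overall=0, syndrome position=1 → double-bit error detected (uncorrectable).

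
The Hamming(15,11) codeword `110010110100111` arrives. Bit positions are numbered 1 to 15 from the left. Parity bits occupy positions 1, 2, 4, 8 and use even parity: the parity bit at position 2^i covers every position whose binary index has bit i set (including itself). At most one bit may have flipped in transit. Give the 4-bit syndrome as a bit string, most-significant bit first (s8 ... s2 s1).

s1: b1⊕b3⊕b5⊕b7⊕b9⊕b11⊕b13⊕b15 = 1⊕0⊕1⊕1⊕0⊕0⊕1⊕1 = 1
s2: b2⊕b3⊕b6⊕b7⊕b10⊕b11⊕b14⊕b15 = 1⊕0⊕0⊕1⊕1⊕0⊕1⊕1 = 1
s4: b4⊕b5⊕b6⊕b7⊕b12⊕b13⊕b14⊕b15 = 0⊕1⊕0⊕1⊕0⊕1⊕1⊕1 = 1
s8: b8⊕b9⊕b10⊕b11⊕b12⊕b13⊕b14⊕b15 = 1⊕0⊕1⊕0⊕0⊕1⊕1⊕1 = 1
Syndrome (s8...s1) = 1111 → position 15.

1111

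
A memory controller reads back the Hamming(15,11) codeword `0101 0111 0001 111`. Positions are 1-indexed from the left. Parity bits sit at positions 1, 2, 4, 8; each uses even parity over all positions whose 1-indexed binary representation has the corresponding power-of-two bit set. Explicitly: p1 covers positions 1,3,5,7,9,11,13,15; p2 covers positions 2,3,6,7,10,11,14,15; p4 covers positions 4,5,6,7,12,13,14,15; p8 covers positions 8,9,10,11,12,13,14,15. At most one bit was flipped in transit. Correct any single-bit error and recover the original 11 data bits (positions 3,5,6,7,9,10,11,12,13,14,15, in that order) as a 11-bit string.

s1: b1⊕b3⊕b5⊕b7⊕b9⊕b11⊕b13⊕b15 = 0⊕0⊕0⊕1⊕0⊕0⊕1⊕1 = 1
s2: b2⊕b3⊕b6⊕b7⊕b10⊕b11⊕b14⊕b15 = 1⊕0⊕1⊕1⊕0⊕0⊕1⊕1 = 1
s4: b4⊕b5⊕b6⊕b7⊕b12⊕b13⊕b14⊕b15 = 1⊕0⊕1⊕1⊕1⊕1⊕1⊕1 = 1
s8: b8⊕b9⊕b10⊕b11⊕b12⊕b13⊕b14⊕b15 = 1⊕0⊕0⊕0⊕1⊕1⊕1⊕1 = 1
Syndrome (s8...s1) = 1111 → position 15.
Flip bit 15: corrected codeword = 010101110001110
Data bits at positions 3,5,6,7,9,10,11,12,13,14,15: 00110001110

00110001110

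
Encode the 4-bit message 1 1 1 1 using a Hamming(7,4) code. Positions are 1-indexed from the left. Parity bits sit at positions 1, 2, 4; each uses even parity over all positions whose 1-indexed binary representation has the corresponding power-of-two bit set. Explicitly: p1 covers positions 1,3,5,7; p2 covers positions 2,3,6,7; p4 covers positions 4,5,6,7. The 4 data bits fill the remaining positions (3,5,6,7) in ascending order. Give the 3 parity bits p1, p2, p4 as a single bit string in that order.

111

Place data bits at non-power-of-two positions: b3=1, b5=1, b6=1, b7=1.
p1 = XOR of data positions {3,5,7} = 1⊕1⊕1 = 1
p2 = XOR of data positions {3,6,7} = 1⊕1⊕1 = 1
p4 = XOR of data positions {5,6,7} = 1⊕1⊕1 = 1
Parity bits p1,p2,p4 = 111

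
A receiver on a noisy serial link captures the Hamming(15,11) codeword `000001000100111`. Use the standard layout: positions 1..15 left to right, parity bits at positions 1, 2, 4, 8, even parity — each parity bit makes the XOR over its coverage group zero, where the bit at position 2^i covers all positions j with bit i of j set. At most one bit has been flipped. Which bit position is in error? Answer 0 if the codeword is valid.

0

s1: b1⊕b3⊕b5⊕b7⊕b9⊕b11⊕b13⊕b15 = 0⊕0⊕0⊕0⊕0⊕0⊕1⊕1 = 0
s2: b2⊕b3⊕b6⊕b7⊕b10⊕b11⊕b14⊕b15 = 0⊕0⊕1⊕0⊕1⊕0⊕1⊕1 = 0
s4: b4⊕b5⊕b6⊕b7⊕b12⊕b13⊕b14⊕b15 = 0⊕0⊕1⊕0⊕0⊕1⊕1⊕1 = 0
s8: b8⊕b9⊕b10⊕b11⊕b12⊕b13⊕b14⊕b15 = 0⊕0⊕1⊕0⊕0⊕1⊕1⊕1 = 0
Syndrome (s8...s1) = 0000 → position 0 (no error).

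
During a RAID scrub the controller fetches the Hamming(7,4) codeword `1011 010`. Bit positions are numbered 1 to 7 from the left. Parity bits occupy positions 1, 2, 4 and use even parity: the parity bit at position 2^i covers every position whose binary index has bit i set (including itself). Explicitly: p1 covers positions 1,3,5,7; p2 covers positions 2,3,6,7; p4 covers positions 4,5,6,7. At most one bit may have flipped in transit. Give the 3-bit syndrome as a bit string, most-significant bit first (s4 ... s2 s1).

s1: b1⊕b3⊕b5⊕b7 = 1⊕1⊕0⊕0 = 0
s2: b2⊕b3⊕b6⊕b7 = 0⊕1⊕1⊕0 = 0
s4: b4⊕b5⊕b6⊕b7 = 1⊕0⊕1⊕0 = 0
Syndrome (s4...s1) = 000 → position 0 (no error).

000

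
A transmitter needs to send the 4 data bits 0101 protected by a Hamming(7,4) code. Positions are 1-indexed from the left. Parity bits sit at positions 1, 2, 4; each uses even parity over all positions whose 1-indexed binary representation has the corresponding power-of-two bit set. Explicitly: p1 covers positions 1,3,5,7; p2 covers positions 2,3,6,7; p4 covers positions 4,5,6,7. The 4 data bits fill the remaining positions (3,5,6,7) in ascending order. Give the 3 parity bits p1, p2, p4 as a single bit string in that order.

010

Place data bits at non-power-of-two positions: b3=0, b5=1, b6=0, b7=1.
p1 = XOR of data positions {3,5,7} = 0⊕1⊕1 = 0
p2 = XOR of data positions {3,6,7} = 0⊕0⊕1 = 1
p4 = XOR of data positions {5,6,7} = 1⊕0⊕1 = 0
Parity bits p1,p2,p4 = 010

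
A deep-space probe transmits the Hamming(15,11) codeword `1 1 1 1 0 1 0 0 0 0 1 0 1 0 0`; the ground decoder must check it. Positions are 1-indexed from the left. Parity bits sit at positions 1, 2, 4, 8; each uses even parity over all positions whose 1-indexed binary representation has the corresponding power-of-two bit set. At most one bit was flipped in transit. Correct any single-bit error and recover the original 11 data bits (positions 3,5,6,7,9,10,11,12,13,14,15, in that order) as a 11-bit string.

10100010100

s1: b1⊕b3⊕b5⊕b7⊕b9⊕b11⊕b13⊕b15 = 1⊕1⊕0⊕0⊕0⊕1⊕1⊕0 = 0
s2: b2⊕b3⊕b6⊕b7⊕b10⊕b11⊕b14⊕b15 = 1⊕1⊕1⊕0⊕0⊕1⊕0⊕0 = 0
s4: b4⊕b5⊕b6⊕b7⊕b12⊕b13⊕b14⊕b15 = 1⊕0⊕1⊕0⊕0⊕1⊕0⊕0 = 1
s8: b8⊕b9⊕b10⊕b11⊕b12⊕b13⊕b14⊕b15 = 0⊕0⊕0⊕1⊕0⊕1⊕0⊕0 = 0
Syndrome (s8...s1) = 0100 → position 4.
Flip bit 4: corrected codeword = 111001000010100
Data bits at positions 3,5,6,7,9,10,11,12,13,14,15: 10100010100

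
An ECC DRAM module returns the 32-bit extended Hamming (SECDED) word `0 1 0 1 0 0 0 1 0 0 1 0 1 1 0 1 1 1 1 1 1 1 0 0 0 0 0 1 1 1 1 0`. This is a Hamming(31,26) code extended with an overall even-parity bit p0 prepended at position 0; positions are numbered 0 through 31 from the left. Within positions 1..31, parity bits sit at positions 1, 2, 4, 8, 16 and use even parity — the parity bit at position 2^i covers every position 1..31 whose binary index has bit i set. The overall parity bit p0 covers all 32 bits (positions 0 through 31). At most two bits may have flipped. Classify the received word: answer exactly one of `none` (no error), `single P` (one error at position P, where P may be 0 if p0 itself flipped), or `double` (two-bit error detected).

single 4

s1: b1⊕b3⊕b5⊕b7⊕b9⊕b11⊕b13⊕b15⊕b17⊕b19⊕b21⊕b23⊕b25⊕b27⊕b29⊕b31 = 1⊕1⊕0⊕1⊕0⊕0⊕1⊕1⊕1⊕1⊕1⊕0⊕0⊕1⊕1⊕0 = 0
s2: b2⊕b3⊕b6⊕b7⊕b10⊕b11⊕b14⊕b15⊕b18⊕b19⊕b22⊕b23⊕b26⊕b27⊕b30⊕b31 = 0⊕1⊕0⊕1⊕1⊕0⊕0⊕1⊕1⊕1⊕0⊕0⊕0⊕1⊕1⊕0 = 0
s4: b4⊕b5⊕b6⊕b7⊕b12⊕b13⊕b14⊕b15⊕b20⊕b21⊕b22⊕b23⊕b28⊕b29⊕b30⊕b31 = 0⊕0⊕0⊕1⊕1⊕1⊕0⊕1⊕1⊕1⊕0⊕0⊕1⊕1⊕1⊕0 = 1
s8: b8⊕b9⊕b10⊕b11⊕b12⊕b13⊕b14⊕b15⊕b24⊕b25⊕b26⊕b27⊕b28⊕b29⊕b30⊕b31 = 0⊕0⊕1⊕0⊕1⊕1⊕0⊕1⊕0⊕0⊕0⊕1⊕1⊕1⊕1⊕0 = 0
s16: b16⊕b17⊕b18⊕b19⊕b20⊕b21⊕b22⊕b23⊕b24⊕b25⊕b26⊕b27⊕b28⊕b29⊕b30⊕b31 = 1⊕1⊕1⊕1⊕1⊕1⊕0⊕0⊕0⊕0⊕0⊕1⊕1⊕1⊕1⊕0 = 0
Syndrome (s16...s1) = 00100 → position 4.
Overall parity (XOR of all 32 bits, including p0): 0⊕1⊕0⊕1⊕0⊕0⊕0⊕1⊕0⊕0⊕1⊕0⊕1⊕1⊕0⊕1⊕1⊕1⊕1⊕1⊕1⊕1⊕0⊕0⊕0⊕0⊕0⊕1⊕1⊕1⊕1⊕0 = 1
Overall=1, syndrome position=4 → single-bit error at position 4.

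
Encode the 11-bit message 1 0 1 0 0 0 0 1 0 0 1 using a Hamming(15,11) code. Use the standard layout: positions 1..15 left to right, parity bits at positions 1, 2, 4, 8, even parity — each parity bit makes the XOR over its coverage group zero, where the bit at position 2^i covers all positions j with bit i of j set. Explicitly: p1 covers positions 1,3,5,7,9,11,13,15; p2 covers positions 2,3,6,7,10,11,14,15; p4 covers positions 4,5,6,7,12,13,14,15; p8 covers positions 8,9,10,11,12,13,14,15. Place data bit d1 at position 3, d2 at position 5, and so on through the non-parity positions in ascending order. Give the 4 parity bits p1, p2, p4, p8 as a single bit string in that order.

0110

Place data bits at non-power-of-two positions: b3=1, b5=0, b6=1, b7=0, b9=0, b10=0, b11=0, b12=1, b13=0, b14=0, b15=1.
p1 = XOR of data positions {3,5,7,9,11,13,15} = 1⊕0⊕0⊕0⊕0⊕0⊕1 = 0
p2 = XOR of data positions {3,6,7,10,11,14,15} = 1⊕1⊕0⊕0⊕0⊕0⊕1 = 1
p4 = XOR of data positions {5,6,7,12,13,14,15} = 0⊕1⊕0⊕1⊕0⊕0⊕1 = 1
p8 = XOR of data positions {9,10,11,12,13,14,15} = 0⊕0⊕0⊕1⊕0⊕0⊕1 = 0
Parity bits p1,p2,p4,p8 = 0110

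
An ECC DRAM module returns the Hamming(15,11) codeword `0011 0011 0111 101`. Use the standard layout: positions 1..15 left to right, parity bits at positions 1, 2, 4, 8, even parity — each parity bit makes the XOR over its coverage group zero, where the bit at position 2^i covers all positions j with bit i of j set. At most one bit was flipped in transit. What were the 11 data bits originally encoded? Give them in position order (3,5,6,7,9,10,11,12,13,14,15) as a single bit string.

s1: b1⊕b3⊕b5⊕b7⊕b9⊕b11⊕b13⊕b15 = 0⊕1⊕0⊕1⊕0⊕1⊕1⊕1 = 1
s2: b2⊕b3⊕b6⊕b7⊕b10⊕b11⊕b14⊕b15 = 0⊕1⊕0⊕1⊕1⊕1⊕0⊕1 = 1
s4: b4⊕b5⊕b6⊕b7⊕b12⊕b13⊕b14⊕b15 = 1⊕0⊕0⊕1⊕1⊕1⊕0⊕1 = 1
s8: b8⊕b9⊕b10⊕b11⊕b12⊕b13⊕b14⊕b15 = 1⊕0⊕1⊕1⊕1⊕1⊕0⊕1 = 0
Syndrome (s8...s1) = 0111 → position 7.
Flip bit 7: corrected codeword = 001100010111101
Data bits at positions 3,5,6,7,9,10,11,12,13,14,15: 10000111101

10000111101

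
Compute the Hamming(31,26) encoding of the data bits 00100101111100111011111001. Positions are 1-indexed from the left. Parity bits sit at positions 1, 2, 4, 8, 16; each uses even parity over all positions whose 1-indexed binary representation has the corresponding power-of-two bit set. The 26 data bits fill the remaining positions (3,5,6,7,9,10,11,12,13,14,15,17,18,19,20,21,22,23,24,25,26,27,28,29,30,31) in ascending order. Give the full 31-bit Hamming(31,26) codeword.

Place data bits at non-power-of-two positions: b3=0, b5=0, b6=1, b7=0, b9=0, b10=1, b11=0, b12=1, b13=1, b14=1, b15=1, b17=1, b18=0, b19=0, b20=1, b21=1, b22=1, b23=0, b24=1, b25=1, b26=1, b27=1, b28=1, b29=0, b30=0, b31=1.
p1 = XOR of data positions {3,5,7,9,11,13,15,17,19,21,23,25,27,29,31} = 0⊕0⊕0⊕0⊕0⊕1⊕1⊕1⊕0⊕1⊕0⊕1⊕1⊕0⊕1 = 1
p2 = XOR of data positions {3,6,7,10,11,14,15,18,19,22,23,26,27,30,31} = 0⊕1⊕0⊕1⊕0⊕1⊕1⊕0⊕0⊕1⊕0⊕1⊕1⊕0⊕1 = 0
p4 = XOR of data positions {5,6,7,12,13,14,15,20,21,22,23,28,29,30,31} = 0⊕1⊕0⊕1⊕1⊕1⊕1⊕1⊕1⊕1⊕0⊕1⊕0⊕0⊕1 = 0
p8 = XOR of data positions {9,10,11,12,13,14,15,24,25,26,27,28,29,30,31} = 0⊕1⊕0⊕1⊕1⊕1⊕1⊕1⊕1⊕1⊕1⊕1⊕0⊕0⊕1 = 1
p16 = XOR of data positions {17,18,19,20,21,22,23,24,25,26,27,28,29,30,31} = 1⊕0⊕0⊕1⊕1⊕1⊕0⊕1⊕1⊕1⊕1⊕1⊕0⊕0⊕1 = 0
Codeword b1..b31 = 1000010101011110100111011111001

1000010101011110100111011111001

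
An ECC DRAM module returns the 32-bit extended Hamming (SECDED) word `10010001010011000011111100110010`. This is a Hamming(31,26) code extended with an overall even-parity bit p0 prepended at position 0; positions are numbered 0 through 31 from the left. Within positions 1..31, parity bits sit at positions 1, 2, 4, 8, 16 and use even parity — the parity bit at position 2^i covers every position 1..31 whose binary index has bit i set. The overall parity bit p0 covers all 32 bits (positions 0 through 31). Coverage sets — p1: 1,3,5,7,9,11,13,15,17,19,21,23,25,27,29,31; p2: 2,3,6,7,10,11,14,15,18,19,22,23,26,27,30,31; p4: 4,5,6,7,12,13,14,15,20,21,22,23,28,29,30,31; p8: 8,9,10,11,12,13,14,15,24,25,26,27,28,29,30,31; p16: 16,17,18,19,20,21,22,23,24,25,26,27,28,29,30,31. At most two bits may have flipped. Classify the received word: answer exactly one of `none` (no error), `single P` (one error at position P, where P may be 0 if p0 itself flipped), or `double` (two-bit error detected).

single 18

s1: b1⊕b3⊕b5⊕b7⊕b9⊕b11⊕b13⊕b15⊕b17⊕b19⊕b21⊕b23⊕b25⊕b27⊕b29⊕b31 = 0⊕1⊕0⊕1⊕1⊕0⊕1⊕0⊕0⊕1⊕1⊕1⊕0⊕1⊕0⊕0 = 0
s2: b2⊕b3⊕b6⊕b7⊕b10⊕b11⊕b14⊕b15⊕b18⊕b19⊕b22⊕b23⊕b26⊕b27⊕b30⊕b31 = 0⊕1⊕0⊕1⊕0⊕0⊕0⊕0⊕1⊕1⊕1⊕1⊕1⊕1⊕1⊕0 = 1
s4: b4⊕b5⊕b6⊕b7⊕b12⊕b13⊕b14⊕b15⊕b20⊕b21⊕b22⊕b23⊕b28⊕b29⊕b30⊕b31 = 0⊕0⊕0⊕1⊕1⊕1⊕0⊕0⊕1⊕1⊕1⊕1⊕0⊕0⊕1⊕0 = 0
s8: b8⊕b9⊕b10⊕b11⊕b12⊕b13⊕b14⊕b15⊕b24⊕b25⊕b26⊕b27⊕b28⊕b29⊕b30⊕b31 = 0⊕1⊕0⊕0⊕1⊕1⊕0⊕0⊕0⊕0⊕1⊕1⊕0⊕0⊕1⊕0 = 0
s16: b16⊕b17⊕b18⊕b19⊕b20⊕b21⊕b22⊕b23⊕b24⊕b25⊕b26⊕b27⊕b28⊕b29⊕b30⊕b31 = 0⊕0⊕1⊕1⊕1⊕1⊕1⊕1⊕0⊕0⊕1⊕1⊕0⊕0⊕1⊕0 = 1
Syndrome (s16...s1) = 10010 → position 18.
Overall parity (XOR of all 32 bits, including p0): 1⊕0⊕0⊕1⊕0⊕0⊕0⊕1⊕0⊕1⊕0⊕0⊕1⊕1⊕0⊕0⊕0⊕0⊕1⊕1⊕1⊕1⊕1⊕1⊕0⊕0⊕1⊕1⊕0⊕0⊕1⊕0 = 1
Overall=1, syndrome position=18 → single-bit error at position 18.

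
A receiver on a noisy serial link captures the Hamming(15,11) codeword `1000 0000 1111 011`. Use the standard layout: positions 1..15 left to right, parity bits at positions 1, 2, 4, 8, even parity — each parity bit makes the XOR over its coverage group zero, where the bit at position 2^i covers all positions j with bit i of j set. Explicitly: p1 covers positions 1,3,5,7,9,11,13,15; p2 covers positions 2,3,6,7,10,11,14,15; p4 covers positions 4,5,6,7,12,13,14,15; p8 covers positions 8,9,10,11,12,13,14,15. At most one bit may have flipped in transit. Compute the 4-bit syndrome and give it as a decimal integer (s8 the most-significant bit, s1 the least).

s1: b1⊕b3⊕b5⊕b7⊕b9⊕b11⊕b13⊕b15 = 1⊕0⊕0⊕0⊕1⊕1⊕0⊕1 = 0
s2: b2⊕b3⊕b6⊕b7⊕b10⊕b11⊕b14⊕b15 = 0⊕0⊕0⊕0⊕1⊕1⊕1⊕1 = 0
s4: b4⊕b5⊕b6⊕b7⊕b12⊕b13⊕b14⊕b15 = 0⊕0⊕0⊕0⊕1⊕0⊕1⊕1 = 1
s8: b8⊕b9⊕b10⊕b11⊕b12⊕b13⊕b14⊕b15 = 0⊕1⊕1⊕1⊕1⊕0⊕1⊕1 = 0
Syndrome (s8...s1) = 0100 → position 4.

4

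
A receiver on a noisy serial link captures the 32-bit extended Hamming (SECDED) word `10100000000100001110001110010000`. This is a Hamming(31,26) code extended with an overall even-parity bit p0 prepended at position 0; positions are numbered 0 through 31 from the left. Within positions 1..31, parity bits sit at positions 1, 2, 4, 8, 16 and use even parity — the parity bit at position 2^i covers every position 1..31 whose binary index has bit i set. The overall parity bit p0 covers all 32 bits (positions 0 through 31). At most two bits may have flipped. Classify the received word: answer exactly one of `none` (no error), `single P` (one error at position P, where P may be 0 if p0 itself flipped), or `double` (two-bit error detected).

s1: b1⊕b3⊕b5⊕b7⊕b9⊕b11⊕b13⊕b15⊕b17⊕b19⊕b21⊕b23⊕b25⊕b27⊕b29⊕b31 = 0⊕0⊕0⊕0⊕0⊕1⊕0⊕0⊕1⊕0⊕0⊕1⊕0⊕1⊕0⊕0 = 0
s2: b2⊕b3⊕b6⊕b7⊕b10⊕b11⊕b14⊕b15⊕b18⊕b19⊕b22⊕b23⊕b26⊕b27⊕b30⊕b31 = 1⊕0⊕0⊕0⊕0⊕1⊕0⊕0⊕1⊕0⊕1⊕1⊕0⊕1⊕0⊕0 = 0
s4: b4⊕b5⊕b6⊕b7⊕b12⊕b13⊕b14⊕b15⊕b20⊕b21⊕b22⊕b23⊕b28⊕b29⊕b30⊕b31 = 0⊕0⊕0⊕0⊕0⊕0⊕0⊕0⊕0⊕0⊕1⊕1⊕0⊕0⊕0⊕0 = 0
s8: b8⊕b9⊕b10⊕b11⊕b12⊕b13⊕b14⊕b15⊕b24⊕b25⊕b26⊕b27⊕b28⊕b29⊕b30⊕b31 = 0⊕0⊕0⊕1⊕0⊕0⊕0⊕0⊕1⊕0⊕0⊕1⊕0⊕0⊕0⊕0 = 1
s16: b16⊕b17⊕b18⊕b19⊕b20⊕b21⊕b22⊕b23⊕b24⊕b25⊕b26⊕b27⊕b28⊕b29⊕b30⊕b31 = 1⊕1⊕1⊕0⊕0⊕0⊕1⊕1⊕1⊕0⊕0⊕1⊕0⊕0⊕0⊕0 = 1
Syndrome (s16...s1) = 11000 → position 24.
Overall parity (XOR of all 32 bits, including p0): 1⊕0⊕1⊕0⊕0⊕0⊕0⊕0⊕0⊕0⊕0⊕1⊕0⊕0⊕0⊕0⊕1⊕1⊕1⊕0⊕0⊕0⊕1⊕1⊕1⊕0⊕0⊕1⊕0⊕0⊕0⊕0 = 0
Overall=0, syndrome position=24 → double-bit error detected (uncorrectable).

double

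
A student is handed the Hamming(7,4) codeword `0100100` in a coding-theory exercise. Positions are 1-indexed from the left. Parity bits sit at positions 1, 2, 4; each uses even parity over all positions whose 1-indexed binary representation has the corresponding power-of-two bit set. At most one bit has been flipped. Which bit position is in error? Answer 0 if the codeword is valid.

7

s1: b1⊕b3⊕b5⊕b7 = 0⊕0⊕1⊕0 = 1
s2: b2⊕b3⊕b6⊕b7 = 1⊕0⊕0⊕0 = 1
s4: b4⊕b5⊕b6⊕b7 = 0⊕1⊕0⊕0 = 1
Syndrome (s4...s1) = 111 → position 7.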